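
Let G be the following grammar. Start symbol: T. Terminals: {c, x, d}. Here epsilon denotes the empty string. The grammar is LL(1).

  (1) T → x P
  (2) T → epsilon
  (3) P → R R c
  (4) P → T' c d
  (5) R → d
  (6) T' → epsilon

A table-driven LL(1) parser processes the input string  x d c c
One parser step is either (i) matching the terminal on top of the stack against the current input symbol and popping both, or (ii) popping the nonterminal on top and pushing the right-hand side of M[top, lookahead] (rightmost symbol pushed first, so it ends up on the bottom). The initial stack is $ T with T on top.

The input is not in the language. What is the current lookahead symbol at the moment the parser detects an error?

step 1: stack=$ T  input=x d c c $  — expand T → x P
step 2: stack=$ P x  input=x d c c $  — match x
step 3: stack=$ P  input=d c c $  — expand P → R R c
step 4: stack=$ c R R  input=d c c $  — expand R → d
step 5: stack=$ c R d  input=d c c $  — match d
step 6: stack=$ c R  input=c c $  — error: M[R, c] is empty

c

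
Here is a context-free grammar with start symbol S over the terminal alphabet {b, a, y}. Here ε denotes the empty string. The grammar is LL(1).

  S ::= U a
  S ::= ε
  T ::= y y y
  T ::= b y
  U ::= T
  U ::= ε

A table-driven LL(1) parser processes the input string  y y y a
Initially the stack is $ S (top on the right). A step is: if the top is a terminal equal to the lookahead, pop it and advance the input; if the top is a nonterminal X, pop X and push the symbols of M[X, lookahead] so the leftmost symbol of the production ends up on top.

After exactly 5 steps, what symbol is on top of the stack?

y

     Stack      Input      Action
  1  $ S        y y y a $  expand S ::= U a
  2  $ a U      y y y a $  expand U ::= T
  3  $ a T      y y y a $  expand T ::= y y y
  4  $ a y y y  y y y a $  match y
  5  $ a y y    y y a $    match y
Stack after step 5: $ a y (top = y).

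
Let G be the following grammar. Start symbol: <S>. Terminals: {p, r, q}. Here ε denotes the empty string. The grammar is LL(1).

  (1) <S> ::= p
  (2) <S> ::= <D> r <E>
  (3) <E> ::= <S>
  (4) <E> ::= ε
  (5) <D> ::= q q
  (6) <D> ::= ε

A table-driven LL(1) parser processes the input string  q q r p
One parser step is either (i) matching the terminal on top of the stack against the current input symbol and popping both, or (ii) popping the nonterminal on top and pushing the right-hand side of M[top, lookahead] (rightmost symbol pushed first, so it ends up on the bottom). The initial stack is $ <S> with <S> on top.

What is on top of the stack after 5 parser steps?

     Stack        Input      Action
  1  $ <S>        q q r p $  expand <S> ::= <D> r <E>
  2  $ <E> r <D>  q q r p $  expand <D> ::= q q
  3  $ <E> r q q  q q r p $  match q
  4  $ <E> r q    q r p $    match q
  5  $ <E> r      r p $      match r
Stack after step 5: $ <E> (top = <E>).

<E>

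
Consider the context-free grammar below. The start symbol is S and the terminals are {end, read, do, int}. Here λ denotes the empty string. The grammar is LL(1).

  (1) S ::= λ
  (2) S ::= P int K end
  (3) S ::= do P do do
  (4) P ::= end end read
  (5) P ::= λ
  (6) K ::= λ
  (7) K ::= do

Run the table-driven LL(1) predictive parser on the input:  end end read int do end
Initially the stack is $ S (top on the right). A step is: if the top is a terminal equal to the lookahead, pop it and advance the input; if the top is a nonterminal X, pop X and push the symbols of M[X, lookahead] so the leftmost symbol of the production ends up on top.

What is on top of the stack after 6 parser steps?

step 1: stack=$ S  input=end end read int do end $  — expand S ::= P int K end
step 2: stack=$ end K int P  input=end end read int do end $  — expand P ::= end end read
step 3: stack=$ end K int read end end  input=end end read int do end $  — match end
step 4: stack=$ end K int read end  input=end read int do end $  — match end
step 5: stack=$ end K int read  input=read int do end $  — match read
step 6: stack=$ end K int  input=int do end $  — match int
Stack after step 6: $ end K (top = K).

K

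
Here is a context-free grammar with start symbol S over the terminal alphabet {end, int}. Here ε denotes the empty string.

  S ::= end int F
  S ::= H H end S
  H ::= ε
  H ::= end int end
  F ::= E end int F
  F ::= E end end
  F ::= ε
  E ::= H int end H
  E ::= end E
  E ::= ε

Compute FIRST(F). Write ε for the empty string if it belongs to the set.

{ε, end, int}

FIRST(H) = {ε, end}
FIRST(S) = {end}  (via H H end S)
FIRST(E) = {ε, end, int}  (via H int end H)
FIRST(F) = {ε, end, int}  (via E end int F, E end end)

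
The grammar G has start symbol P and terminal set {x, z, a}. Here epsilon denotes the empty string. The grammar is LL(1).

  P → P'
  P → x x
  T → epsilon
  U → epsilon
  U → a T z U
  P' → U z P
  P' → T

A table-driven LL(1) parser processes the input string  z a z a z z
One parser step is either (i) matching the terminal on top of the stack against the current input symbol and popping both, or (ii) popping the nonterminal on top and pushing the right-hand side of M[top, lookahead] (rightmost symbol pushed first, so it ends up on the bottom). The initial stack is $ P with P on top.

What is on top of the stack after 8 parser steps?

step 1: stack=$ P  input=z a z a z z $  — expand P → P'
step 2: stack=$ P'  input=z a z a z z $  — expand P' → U z P
step 3: stack=$ P z U  input=z a z a z z $  — expand U → epsilon
step 4: stack=$ P z  input=z a z a z z $  — match z
step 5: stack=$ P  input=a z a z z $  — expand P → P'
step 6: stack=$ P'  input=a z a z z $  — expand P' → U z P
step 7: stack=$ P z U  input=a z a z z $  — expand U → a T z U
step 8: stack=$ P z U z T a  input=a z a z z $  — match a
Stack after step 8: $ P z U z T (top = T).

T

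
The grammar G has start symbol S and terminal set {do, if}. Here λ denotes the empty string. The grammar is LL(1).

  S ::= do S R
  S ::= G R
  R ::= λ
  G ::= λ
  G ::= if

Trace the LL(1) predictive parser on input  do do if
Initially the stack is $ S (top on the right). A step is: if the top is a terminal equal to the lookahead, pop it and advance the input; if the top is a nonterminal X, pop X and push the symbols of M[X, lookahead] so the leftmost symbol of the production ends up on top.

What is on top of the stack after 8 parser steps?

R

     Stack       Input       Action
  1  $ S         do do if $  expand S ::= do S R
  2  $ R S do    do do if $  match do
  3  $ R S       do if $     expand S ::= do S R
  4  $ R R S do  do if $     match do
  5  $ R R S     if $        expand S ::= G R
  6  $ R R R G   if $        expand G ::= if
  7  $ R R R if  if $        match if
  8  $ R R R     $           expand R ::= λ
Stack after step 8: $ R R (top = R).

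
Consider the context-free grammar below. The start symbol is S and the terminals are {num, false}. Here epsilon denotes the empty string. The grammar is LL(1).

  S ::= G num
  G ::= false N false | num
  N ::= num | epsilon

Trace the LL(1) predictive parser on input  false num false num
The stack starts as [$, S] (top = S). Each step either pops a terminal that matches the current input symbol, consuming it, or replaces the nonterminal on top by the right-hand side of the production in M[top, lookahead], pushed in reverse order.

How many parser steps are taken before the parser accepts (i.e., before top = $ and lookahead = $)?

step 1: stack=$ S  input=false num false num $  — expand S ::= G num
step 2: stack=$ num G  input=false num false num $  — expand G ::= false N false
step 3: stack=$ num false N false  input=false num false num $  — match false
step 4: stack=$ num false N  input=num false num $  — expand N ::= num
step 5: stack=$ num false num  input=num false num $  — match num
step 6: stack=$ num false  input=false num $  — match false
step 7: stack=$ num  input=num $  — match num
Accept reached after 7 steps.

7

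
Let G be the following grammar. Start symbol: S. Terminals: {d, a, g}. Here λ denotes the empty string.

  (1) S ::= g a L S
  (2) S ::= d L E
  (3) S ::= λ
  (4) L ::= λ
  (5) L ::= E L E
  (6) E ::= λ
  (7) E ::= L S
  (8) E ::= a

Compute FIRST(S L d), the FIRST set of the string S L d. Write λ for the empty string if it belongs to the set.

{a, d, g}

FIRST(S) = {λ, d, g}
FIRST(L) = {λ, a, d, g}  (via E L E)
FIRST(E) = {λ, a, d, g}  (via L S)
FIRST(S L d): take FIRST of each symbol in turn, carrying on past any symbol whose FIRST contains λ; result {a, d, g}.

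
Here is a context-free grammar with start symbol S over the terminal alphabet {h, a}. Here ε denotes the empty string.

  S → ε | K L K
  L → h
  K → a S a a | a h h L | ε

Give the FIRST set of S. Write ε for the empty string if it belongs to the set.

FIRST(L) = {h}
FIRST(K) = {ε, a}
FIRST(S) = {ε, a, h}  (via K L K)

{ε, a, h}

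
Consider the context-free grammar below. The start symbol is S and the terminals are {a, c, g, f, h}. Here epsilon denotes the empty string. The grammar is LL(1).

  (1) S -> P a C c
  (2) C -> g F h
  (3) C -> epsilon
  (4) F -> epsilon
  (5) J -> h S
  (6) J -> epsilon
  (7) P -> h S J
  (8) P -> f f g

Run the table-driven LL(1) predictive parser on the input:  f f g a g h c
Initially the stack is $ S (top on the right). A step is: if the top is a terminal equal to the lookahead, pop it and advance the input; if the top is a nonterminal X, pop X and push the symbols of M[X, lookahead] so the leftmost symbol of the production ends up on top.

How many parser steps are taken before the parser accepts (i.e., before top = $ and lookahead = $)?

step 1: stack=$ S  input=f f g a g h c $  — expand S -> P a C c
step 2: stack=$ c C a P  input=f f g a g h c $  — expand P -> f f g
step 3: stack=$ c C a g f f  input=f f g a g h c $  — match f
step 4: stack=$ c C a g f  input=f g a g h c $  — match f
step 5: stack=$ c C a g  input=g a g h c $  — match g
step 6: stack=$ c C a  input=a g h c $  — match a
step 7: stack=$ c C  input=g h c $  — expand C -> g F h
step 8: stack=$ c h F g  input=g h c $  — match g
step 9: stack=$ c h F  input=h c $  — expand F -> epsilon
step 10: stack=$ c h  input=h c $  — match h
step 11: stack=$ c  input=c $  — match c
Accept reached after 11 steps.

11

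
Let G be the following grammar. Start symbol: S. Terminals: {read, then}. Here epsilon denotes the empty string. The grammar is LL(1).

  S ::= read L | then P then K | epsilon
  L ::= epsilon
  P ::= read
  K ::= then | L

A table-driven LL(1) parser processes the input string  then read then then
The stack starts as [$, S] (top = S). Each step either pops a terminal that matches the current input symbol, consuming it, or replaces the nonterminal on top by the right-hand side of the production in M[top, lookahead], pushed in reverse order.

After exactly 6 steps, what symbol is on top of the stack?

     Stack            Input                  Action
  1  $ S              then read then then $  expand S ::= then P then K
  2  $ K then P then  then read then then $  match then
  3  $ K then P       read then then $       expand P ::= read
  4  $ K then read    read then then $       match read
  5  $ K then         then then $            match then
  6  $ K              then $                 expand K ::= then
Stack after step 6: $ then (top = then).

then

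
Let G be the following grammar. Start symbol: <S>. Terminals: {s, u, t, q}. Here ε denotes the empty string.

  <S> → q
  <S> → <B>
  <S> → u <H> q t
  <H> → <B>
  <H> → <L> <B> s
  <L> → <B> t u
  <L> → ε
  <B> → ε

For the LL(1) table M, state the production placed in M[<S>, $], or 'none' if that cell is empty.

FIRST(<B>): from <B>→ε we get {ε}. So FIRST(<B>) = {ε}.
FIRST(<S>): from <S>→q we get {q}; from <S>→<B> we get {ε}; from <S>→u <H> q t we get {u}. So FIRST(<S>) = {ε, q, u}.
FIRST(<L>): from <L>→<B> t u we get {t}; from <L>→ε we get {ε}. So FIRST(<L>) = {ε, t}.
FIRST(<H>): from <H>→<B> we get {ε}; from <H>→<L> <B> s we get {s, t}. So FIRST(<H>) = {ε, s, t}.
FOLLOW(<S>) includes $ since <S> is the start symbol.
FOLLOW(<S>): <S> appears on no right-hand side. Thus FOLLOW(<S>) = {$}.
For <S> → q: FIRST(q) = {q}, so it goes in M[<S>, t] for t ∈ {q}.
For <S> → <B>: FIRST(<B>) = {ε}, so it goes in M[<S>, t] for t ∈ {}; since ε ∈ FIRST, also for every t ∈ FOLLOW(<S>) = {$}.
For <S> → u <H> q t: FIRST(u <H> q t) = {u}, so it goes in M[<S>, t] for t ∈ {u}.

<S> → <B>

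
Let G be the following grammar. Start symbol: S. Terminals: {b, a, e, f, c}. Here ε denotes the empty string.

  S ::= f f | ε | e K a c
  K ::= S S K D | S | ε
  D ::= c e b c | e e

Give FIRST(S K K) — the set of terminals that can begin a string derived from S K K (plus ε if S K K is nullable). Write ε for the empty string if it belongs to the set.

{ε, c, e, f}

FIRST(S): from S::=f f we get {f}; from S::=ε we get {ε}; from S::=e K a c we get {e}. So FIRST(S) = {ε, e, f}.
FIRST(D): from D::=c e b c we get {c}; from D::=e e we get {e}. So FIRST(D) = {c, e}.
FIRST(K): from K::=S S K D we get {c, e, f}; from K::=S we get {ε, e, f}; from K::=ε we get {ε}. So FIRST(K) = {ε, c, e, f}.
FIRST(S K K): take FIRST of each symbol in turn, carrying on past any symbol whose FIRST contains ε; result {ε, c, e, f}.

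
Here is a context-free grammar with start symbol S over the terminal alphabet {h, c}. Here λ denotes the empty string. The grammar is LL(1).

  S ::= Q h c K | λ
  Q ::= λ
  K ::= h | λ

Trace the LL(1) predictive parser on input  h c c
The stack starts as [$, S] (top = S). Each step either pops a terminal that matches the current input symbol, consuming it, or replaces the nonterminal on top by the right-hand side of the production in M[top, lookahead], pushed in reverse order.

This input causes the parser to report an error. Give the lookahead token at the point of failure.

c

     Stack      Input    Action
  1  $ S        h c c $  expand S ::= Q h c K
  2  $ K c h Q  h c c $  expand Q ::= λ
  3  $ K c h    h c c $  match h
  4  $ K c      c c $    match c
  5  $ K        c $      error: M[K, c] is empty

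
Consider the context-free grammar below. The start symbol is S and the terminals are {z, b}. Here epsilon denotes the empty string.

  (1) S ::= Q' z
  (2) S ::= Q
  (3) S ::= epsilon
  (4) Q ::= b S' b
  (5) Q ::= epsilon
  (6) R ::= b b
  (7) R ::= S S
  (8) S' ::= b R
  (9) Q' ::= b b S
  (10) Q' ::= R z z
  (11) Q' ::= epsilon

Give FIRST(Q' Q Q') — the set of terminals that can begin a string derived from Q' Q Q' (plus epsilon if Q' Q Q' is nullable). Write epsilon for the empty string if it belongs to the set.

FIRST(Q): from Q::=b S' b we get {b}; from Q::=epsilon we get {epsilon}. So FIRST(Q) = {epsilon, b}.
FIRST(S'): from S'::=b R we get {b}. So FIRST(S') = {b}.
FIRST(S): from S::=Q' z we get {b, z}; from S::=Q we get {epsilon, b}; from S::=epsilon we get {epsilon}. So FIRST(S) = {epsilon, b, z}.
FIRST(R): from R::=b b we get {b}; from R::=S S we get {epsilon, b, z}. So FIRST(R) = {epsilon, b, z}.
FIRST(Q'): from Q'::=b b S we get {b}; from Q'::=R z z we get {b, z}; from Q'::=epsilon we get {epsilon}. So FIRST(Q') = {epsilon, b, z}.
FIRST(Q' Q Q'): take FIRST of each symbol in turn, carrying on past any symbol whose FIRST contains epsilon; result {epsilon, b, z}.

{epsilon, b, z}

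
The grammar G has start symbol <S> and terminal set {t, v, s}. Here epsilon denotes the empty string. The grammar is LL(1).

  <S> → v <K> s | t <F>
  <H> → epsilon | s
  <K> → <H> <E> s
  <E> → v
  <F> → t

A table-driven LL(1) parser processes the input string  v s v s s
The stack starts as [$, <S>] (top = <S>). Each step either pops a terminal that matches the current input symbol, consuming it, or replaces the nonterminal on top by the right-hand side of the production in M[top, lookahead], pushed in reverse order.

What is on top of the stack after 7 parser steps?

step 1: stack=$ <S>  input=v s v s s $  — expand <S> → v <K> s
step 2: stack=$ s <K> v  input=v s v s s $  — match v
step 3: stack=$ s <K>  input=s v s s $  — expand <K> → <H> <E> s
step 4: stack=$ s s <E> <H>  input=s v s s $  — expand <H> → s
step 5: stack=$ s s <E> s  input=s v s s $  — match s
step 6: stack=$ s s <E>  input=v s s $  — expand <E> → v
step 7: stack=$ s s v  input=v s s $  — match v
Stack after step 7: $ s s (top = s).

s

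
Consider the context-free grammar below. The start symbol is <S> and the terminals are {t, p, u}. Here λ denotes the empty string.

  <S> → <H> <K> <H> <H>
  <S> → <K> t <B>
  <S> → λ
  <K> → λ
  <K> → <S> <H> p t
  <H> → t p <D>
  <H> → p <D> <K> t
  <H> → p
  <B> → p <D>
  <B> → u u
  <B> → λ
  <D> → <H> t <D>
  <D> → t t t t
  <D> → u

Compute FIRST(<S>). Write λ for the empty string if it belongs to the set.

{λ, p, t}

FIRST(<H>) = {p, t}
FIRST(<B>) = {λ, p, u}
FIRST(<D>) = {p, t, u}  (via <H> t <D>)
FIRST(<S>) = {λ, p, t}  (via <H> <K> <H> <H>, <K> t <B>)
FIRST(<K>) = {λ, p, t}  (via <S> <H> p t)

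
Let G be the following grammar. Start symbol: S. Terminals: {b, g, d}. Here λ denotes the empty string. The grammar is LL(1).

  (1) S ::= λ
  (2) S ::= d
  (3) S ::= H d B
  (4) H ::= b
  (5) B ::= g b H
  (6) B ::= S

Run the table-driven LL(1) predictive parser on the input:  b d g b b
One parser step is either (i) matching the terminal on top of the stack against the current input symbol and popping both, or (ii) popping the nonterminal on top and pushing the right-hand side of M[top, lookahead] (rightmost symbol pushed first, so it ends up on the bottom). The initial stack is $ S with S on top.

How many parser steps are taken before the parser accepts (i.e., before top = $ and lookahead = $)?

9

step 1: stack=$ S  input=b d g b b $  — expand S ::= H d B
step 2: stack=$ B d H  input=b d g b b $  — expand H ::= b
step 3: stack=$ B d b  input=b d g b b $  — match b
step 4: stack=$ B d  input=d g b b $  — match d
step 5: stack=$ B  input=g b b $  — expand B ::= g b H
step 6: stack=$ H b g  input=g b b $  — match g
step 7: stack=$ H b  input=b b $  — match b
step 8: stack=$ H  input=b $  — expand H ::= b
step 9: stack=$ b  input=b $  — match b
Accept reached after 9 steps.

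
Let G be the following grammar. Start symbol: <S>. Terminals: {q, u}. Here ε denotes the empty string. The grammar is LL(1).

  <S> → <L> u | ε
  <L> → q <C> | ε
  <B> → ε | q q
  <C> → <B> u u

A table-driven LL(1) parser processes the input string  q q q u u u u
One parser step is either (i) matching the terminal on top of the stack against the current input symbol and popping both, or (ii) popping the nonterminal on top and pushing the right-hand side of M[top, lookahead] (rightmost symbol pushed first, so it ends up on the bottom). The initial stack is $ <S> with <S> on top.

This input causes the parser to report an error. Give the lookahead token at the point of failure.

      Stack        Input            Action
   1  $ <S>        q q q u u u u $  expand <S> → <L> u
   2  $ u <L>      q q q u u u u $  expand <L> → q <C>
   3  $ u <C> q    q q q u u u u $  match q
   4  $ u <C>      q q u u u u $    expand <C> → <B> u u
   5  $ u u u <B>  q q u u u u $    expand <B> → q q
   6  $ u u u q q  q q u u u u $    match q
   7  $ u u u q    q u u u u $      match q
   8  $ u u u      u u u u $        match u
   9  $ u u        u u u $          match u
  10  $ u          u u $            match u
  11  $            u $              error: stack empty but input remains

u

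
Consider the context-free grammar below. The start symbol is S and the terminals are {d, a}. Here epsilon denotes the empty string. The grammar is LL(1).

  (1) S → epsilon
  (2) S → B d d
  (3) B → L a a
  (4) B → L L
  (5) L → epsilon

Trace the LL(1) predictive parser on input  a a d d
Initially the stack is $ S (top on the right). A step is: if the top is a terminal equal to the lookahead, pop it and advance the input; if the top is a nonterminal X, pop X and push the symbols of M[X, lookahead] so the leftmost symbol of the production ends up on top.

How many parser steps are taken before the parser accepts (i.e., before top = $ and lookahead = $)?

     Stack        Input      Action
  1  $ S          a a d d $  expand S → B d d
  2  $ d d B      a a d d $  expand B → L a a
  3  $ d d a a L  a a d d $  expand L → epsilon
  4  $ d d a a    a a d d $  match a
  5  $ d d a      a d d $    match a
  6  $ d d        d d $      match d
  7  $ d          d $        match d
Accept reached after 7 steps.

7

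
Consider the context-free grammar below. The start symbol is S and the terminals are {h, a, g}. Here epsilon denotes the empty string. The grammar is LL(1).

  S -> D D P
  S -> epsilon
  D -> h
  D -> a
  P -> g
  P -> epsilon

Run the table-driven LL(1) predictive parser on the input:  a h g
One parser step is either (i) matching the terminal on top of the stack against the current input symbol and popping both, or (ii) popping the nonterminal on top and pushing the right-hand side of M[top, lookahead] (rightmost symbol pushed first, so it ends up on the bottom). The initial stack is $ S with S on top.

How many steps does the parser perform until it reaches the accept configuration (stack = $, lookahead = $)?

7

     Stack    Input    Action
  1  $ S      a h g $  expand S -> D D P
  2  $ P D D  a h g $  expand D -> a
  3  $ P D a  a h g $  match a
  4  $ P D    h g $    expand D -> h
  5  $ P h    h g $    match h
  6  $ P      g $      expand P -> g
  7  $ g      g $      match g
Accept reached after 7 steps.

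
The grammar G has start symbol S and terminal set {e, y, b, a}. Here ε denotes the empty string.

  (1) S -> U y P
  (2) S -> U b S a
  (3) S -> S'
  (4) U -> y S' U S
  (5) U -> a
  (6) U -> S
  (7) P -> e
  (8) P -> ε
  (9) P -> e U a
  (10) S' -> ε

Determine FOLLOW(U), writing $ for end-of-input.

FIRST(P): from P->e we get {e}; from P->ε we get {ε}; from P->e U a we get {e}. So FIRST(P) = {ε, e}.
FIRST(S'): from S'->ε we get {ε}. So FIRST(S') = {ε}.
FIRST(S): from S->U y P we get {a, b, y}; from S->U b S a we get {a, b, y}; from S->S' we get {ε}. So FIRST(S) = {ε, a, b, y}.
FIRST(U): from U->y S' U S we get {y}; from U->a we get {a}; from U->S we get {ε, a, b, y}. So FIRST(U) = {ε, a, b, y}.
FOLLOW(S) includes $ since S is the start symbol.
FOLLOW(U): in S->U y P, U is followed by y P with FIRST {y}; in S->U b S a, U is followed by b S a with FIRST {b}; in U->y S' U S, U is followed by S with FIRST {ε, a, b, y}; in U->y S' U S, the suffix after U is nullable (adds nothing new); in P->e U a, U is followed by a with FIRST {a}. Thus FOLLOW(U) = {a, b, y}.
FOLLOW(S): in S->U b S a, S is followed by a with FIRST {a}; in U->y S' U S, the suffix after S is empty, so FOLLOW(S) ⊇ FOLLOW(U) = {a, b, y}; in U->S, the suffix after S is empty, so FOLLOW(S) ⊇ FOLLOW(U) = {a, b, y}. Thus FOLLOW(S) = {$, a, b, y}.
FOLLOW(P): in S->U y P, the suffix after P is empty, so FOLLOW(P) ⊇ FOLLOW(S) = {$, a, b, y}. Thus FOLLOW(P) = {$, a, b, y}.
FOLLOW(S'): in S->S', the suffix after S' is empty, so FOLLOW(S') ⊇ FOLLOW(S) = {$, a, b, y}; in U->y S' U S, S' is followed by U S with FIRST {ε, a, b, y}; in U->y S' U S, the suffix after S' is nullable, so FOLLOW(S') ⊇ FOLLOW(U) = {a, b, y}. Thus FOLLOW(S') = {$, a, b, y}.

{a, b, y}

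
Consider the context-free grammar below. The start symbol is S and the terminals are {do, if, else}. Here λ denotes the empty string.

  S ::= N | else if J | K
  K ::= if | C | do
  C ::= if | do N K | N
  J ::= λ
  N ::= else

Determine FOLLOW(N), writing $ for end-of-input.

FIRST(J): from J::=λ we get {λ}. So FIRST(J) = {λ}.
FIRST(N): from N::=else we get {else}. So FIRST(N) = {else}.
FIRST(C): from C::=if we get {if}; from C::=do N K we get {do}; from C::=N we get {else}. So FIRST(C) = {do, else, if}.
FIRST(K): from K::=if we get {if}; from K::=C we get {do, else, if}; from K::=do we get {do}. So FIRST(K) = {do, else, if}.
FIRST(S): from S::=N we get {else}; from S::=else if J we get {else}; from S::=K we get {do, else, if}. So FIRST(S) = {do, else, if}.
FOLLOW(S) includes $ since S is the start symbol.
FOLLOW(S): S appears on no right-hand side. Thus FOLLOW(S) = {$}.
FOLLOW(J): in S::=else if J, the suffix after J is empty, so FOLLOW(J) ⊇ FOLLOW(S) = {$}. Thus FOLLOW(J) = {$}.
FOLLOW(K): in S::=K, the suffix after K is empty, so FOLLOW(K) ⊇ FOLLOW(S) = {$}; in C::=do N K, the suffix after K is empty, so FOLLOW(K) ⊇ FOLLOW(C) = {$}. Thus FOLLOW(K) = {$}.
FOLLOW(C): in K::=C, the suffix after C is empty, so FOLLOW(C) ⊇ FOLLOW(K) = {$}. Thus FOLLOW(C) = {$}.
FOLLOW(N): in S::=N, the suffix after N is empty, so FOLLOW(N) ⊇ FOLLOW(S) = {$}; in C::=do N K, N is followed by K with FIRST {do, else, if}; in C::=N, the suffix after N is empty, so FOLLOW(N) ⊇ FOLLOW(C) = {$}. Thus FOLLOW(N) = {$, do, else, if}.

{$, do, else, if}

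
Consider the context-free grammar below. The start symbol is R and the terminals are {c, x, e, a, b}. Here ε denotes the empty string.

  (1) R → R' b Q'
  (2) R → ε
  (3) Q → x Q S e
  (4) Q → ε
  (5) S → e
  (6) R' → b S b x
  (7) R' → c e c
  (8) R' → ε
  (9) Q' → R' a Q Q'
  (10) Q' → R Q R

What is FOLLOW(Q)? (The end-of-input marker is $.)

{$, a, b, c, e, x}

FIRST(Q) = {ε, x}
FIRST(S) = {e}
FIRST(R') = {ε, b, c}
FIRST(R) = {ε, b, c}  (via R' b Q')
FIRST(Q') = {ε, a, b, c, x}  (via R' a Q Q', R Q R)
FOLLOW(R) includes $ since R is the start symbol.
FOLLOW(S): in Q→x Q S e, S is followed by e with FIRST {e}; in R'→b S b x, S is followed by b x with FIRST {b}. Thus FOLLOW(S) = {b, e}.
FOLLOW(R'): in R→R' b Q', R' is followed by b Q' with FIRST {b}; in Q'→R' a Q Q', R' is followed by a Q Q' with FIRST {a}. Thus FOLLOW(R') = {a, b}.
FOLLOW(R): in Q'→R Q R (occurrence 1), R is followed by Q R with FIRST {ε, b, c, x}; in Q'→R Q R (occurrence 1), the suffix after R is nullable, so FOLLOW(R) ⊇ FOLLOW(Q') = {$, b, c, x}; in Q'→R Q R (occurrence 2), the suffix after R is empty, so FOLLOW(R) ⊇ FOLLOW(Q') = {$, b, c, x}. Thus FOLLOW(R) = {$, b, c, x}.
FOLLOW(Q'): in R→R' b Q', the suffix after Q' is empty, so FOLLOW(Q') ⊇ FOLLOW(R) = {$, b, c, x}; in Q'→R' a Q Q', the suffix after Q' is empty (adds nothing new). Thus FOLLOW(Q') = {$, b, c, x}.
FOLLOW(Q): in Q→x Q S e, Q is followed by S e with FIRST {e}; in Q'→R' a Q Q', Q is followed by Q' with FIRST {ε, a, b, c, x}; in Q'→R' a Q Q', the suffix after Q is nullable, so FOLLOW(Q) ⊇ FOLLOW(Q') = {$, b, c, x}; in Q'→R Q R, Q is followed by R with FIRST {ε, b, c}; in Q'→R Q R, the suffix after Q is nullable, so FOLLOW(Q) ⊇ FOLLOW(Q') = {$, b, c, x}. Thus FOLLOW(Q) = {$, a, b, c, e, x}.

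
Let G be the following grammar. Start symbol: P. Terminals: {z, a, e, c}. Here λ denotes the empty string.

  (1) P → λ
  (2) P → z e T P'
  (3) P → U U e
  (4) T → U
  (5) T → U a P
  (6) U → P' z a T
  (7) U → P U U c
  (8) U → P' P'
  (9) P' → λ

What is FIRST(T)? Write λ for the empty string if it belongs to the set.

{λ, a, c, e, z}

FIRST(P') = {λ}
FIRST(P) = {λ, c, e, z}  (via U U e)
FIRST(U) = {λ, c, e, z}  (via P' z a T, P U U c, P' P')
FIRST(T) = {λ, a, c, e, z}  (via U, U a P)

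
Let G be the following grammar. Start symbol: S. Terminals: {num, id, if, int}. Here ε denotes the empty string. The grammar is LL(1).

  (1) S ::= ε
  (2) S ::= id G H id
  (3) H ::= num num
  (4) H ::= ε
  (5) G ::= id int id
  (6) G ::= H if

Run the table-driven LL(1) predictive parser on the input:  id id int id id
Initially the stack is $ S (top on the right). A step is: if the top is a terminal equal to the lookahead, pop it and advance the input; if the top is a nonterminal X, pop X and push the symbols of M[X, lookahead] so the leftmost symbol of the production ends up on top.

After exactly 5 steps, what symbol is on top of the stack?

id

step 1: stack=$ S  input=id id int id id $  — expand S ::= id G H id
step 2: stack=$ id H G id  input=id id int id id $  — match id
step 3: stack=$ id H G  input=id int id id $  — expand G ::= id int id
step 4: stack=$ id H id int id  input=id int id id $  — match id
step 5: stack=$ id H id int  input=int id id $  — match int
Stack after step 5: $ id H id (top = id).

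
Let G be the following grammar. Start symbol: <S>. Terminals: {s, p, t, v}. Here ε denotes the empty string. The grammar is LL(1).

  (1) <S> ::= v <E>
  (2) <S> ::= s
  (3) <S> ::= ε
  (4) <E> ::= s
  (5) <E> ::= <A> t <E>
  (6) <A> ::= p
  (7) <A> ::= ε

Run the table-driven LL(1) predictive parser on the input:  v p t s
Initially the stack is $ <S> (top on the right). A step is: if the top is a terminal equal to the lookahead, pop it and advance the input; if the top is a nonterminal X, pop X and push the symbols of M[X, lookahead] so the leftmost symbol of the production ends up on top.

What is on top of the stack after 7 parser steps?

step 1: stack=$ <S>  input=v p t s $  — expand <S> ::= v <E>
step 2: stack=$ <E> v  input=v p t s $  — match v
step 3: stack=$ <E>  input=p t s $  — expand <E> ::= <A> t <E>
step 4: stack=$ <E> t <A>  input=p t s $  — expand <A> ::= p
step 5: stack=$ <E> t p  input=p t s $  — match p
step 6: stack=$ <E> t  input=t s $  — match t
step 7: stack=$ <E>  input=s $  — expand <E> ::= s
Stack after step 7: $ s (top = s).

s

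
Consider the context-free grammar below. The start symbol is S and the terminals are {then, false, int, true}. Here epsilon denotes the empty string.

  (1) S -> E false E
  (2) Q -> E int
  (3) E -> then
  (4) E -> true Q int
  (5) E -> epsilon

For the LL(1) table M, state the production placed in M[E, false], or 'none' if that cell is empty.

FIRST(E) = {epsilon, then, true}
FIRST(S) = {false, then, true}  (via E false E)
FIRST(Q) = {int, then, true}  (via E int)
FOLLOW(S) includes $ since S is the start symbol.
FOLLOW(S): S appears on no right-hand side. Thus FOLLOW(S) = {$}.
FOLLOW(E): in S->E false E (occurrence 1), E is followed by false E with FIRST {false}; in S->E false E (occurrence 2), the suffix after E is empty, so FOLLOW(E) ⊇ FOLLOW(S) = {$}; in Q->E int, E is followed by int with FIRST {int}. Thus FOLLOW(E) = {$, false, int}.
For E -> then: FIRST(then) = {then}, so it goes in M[E, t] for t ∈ {then}.
For E -> true Q int: FIRST(true Q int) = {true}, so it goes in M[E, t] for t ∈ {true}.
For E -> epsilon: FIRST(epsilon) = {epsilon}, so it goes in M[E, t] for t ∈ {}; since epsilon ∈ FIRST, also for every t ∈ FOLLOW(E) = {$, false, int}.

E -> epsilon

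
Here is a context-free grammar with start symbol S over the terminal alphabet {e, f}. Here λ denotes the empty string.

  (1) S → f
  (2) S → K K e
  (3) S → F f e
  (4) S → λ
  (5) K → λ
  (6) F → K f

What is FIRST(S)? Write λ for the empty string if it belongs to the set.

{λ, e, f}

FIRST(K) = {λ}
FIRST(F) = {f}  (via K f)
FIRST(S) = {λ, e, f}  (via K K e, F f e)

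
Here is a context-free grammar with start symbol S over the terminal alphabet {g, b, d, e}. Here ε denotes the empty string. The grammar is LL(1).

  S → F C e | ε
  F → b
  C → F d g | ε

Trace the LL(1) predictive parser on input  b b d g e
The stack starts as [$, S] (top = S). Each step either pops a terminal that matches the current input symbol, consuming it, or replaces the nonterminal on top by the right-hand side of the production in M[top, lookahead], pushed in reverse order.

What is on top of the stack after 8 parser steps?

step 1: stack=$ S  input=b b d g e $  — expand S → F C e
step 2: stack=$ e C F  input=b b d g e $  — expand F → b
step 3: stack=$ e C b  input=b b d g e $  — match b
step 4: stack=$ e C  input=b d g e $  — expand C → F d g
step 5: stack=$ e g d F  input=b d g e $  — expand F → b
step 6: stack=$ e g d b  input=b d g e $  — match b
step 7: stack=$ e g d  input=d g e $  — match d
step 8: stack=$ e g  input=g e $  — match g
Stack after step 8: $ e (top = e).

e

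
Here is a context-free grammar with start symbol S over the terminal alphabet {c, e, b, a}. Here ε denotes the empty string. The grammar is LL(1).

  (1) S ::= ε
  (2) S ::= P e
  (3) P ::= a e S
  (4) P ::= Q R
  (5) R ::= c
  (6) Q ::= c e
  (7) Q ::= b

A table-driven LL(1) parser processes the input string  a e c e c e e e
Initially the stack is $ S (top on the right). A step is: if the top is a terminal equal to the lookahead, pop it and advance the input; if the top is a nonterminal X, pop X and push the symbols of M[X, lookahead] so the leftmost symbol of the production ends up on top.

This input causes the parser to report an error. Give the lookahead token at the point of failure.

step 1: stack=$ S  input=a e c e c e e e $  — expand S ::= P e
step 2: stack=$ e P  input=a e c e c e e e $  — expand P ::= a e S
step 3: stack=$ e S e a  input=a e c e c e e e $  — match a
step 4: stack=$ e S e  input=e c e c e e e $  — match e
step 5: stack=$ e S  input=c e c e e e $  — expand S ::= P e
step 6: stack=$ e e P  input=c e c e e e $  — expand P ::= Q R
step 7: stack=$ e e R Q  input=c e c e e e $  — expand Q ::= c e
step 8: stack=$ e e R e c  input=c e c e e e $  — match c
step 9: stack=$ e e R e  input=e c e e e $  — match e
step 10: stack=$ e e R  input=c e e e $  — expand R ::= c
step 11: stack=$ e e c  input=c e e e $  — match c
step 12: stack=$ e e  input=e e e $  — match e
step 13: stack=$ e  input=e e $  — match e
step 14: stack=$  input=e $  — error: stack empty but input remains

e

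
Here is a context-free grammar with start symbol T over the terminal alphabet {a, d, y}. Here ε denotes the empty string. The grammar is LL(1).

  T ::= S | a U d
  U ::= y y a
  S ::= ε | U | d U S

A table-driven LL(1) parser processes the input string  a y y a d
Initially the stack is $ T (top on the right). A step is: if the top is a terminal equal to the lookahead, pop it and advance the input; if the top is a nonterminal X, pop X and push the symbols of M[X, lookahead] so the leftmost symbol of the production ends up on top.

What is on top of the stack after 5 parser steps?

     Stack      Input        Action
  1  $ T        a y y a d $  expand T ::= a U d
  2  $ d U a    a y y a d $  match a
  3  $ d U      y y a d $    expand U ::= y y a
  4  $ d a y y  y y a d $    match y
  5  $ d a y    y a d $      match y
Stack after step 5: $ d a (top = a).

a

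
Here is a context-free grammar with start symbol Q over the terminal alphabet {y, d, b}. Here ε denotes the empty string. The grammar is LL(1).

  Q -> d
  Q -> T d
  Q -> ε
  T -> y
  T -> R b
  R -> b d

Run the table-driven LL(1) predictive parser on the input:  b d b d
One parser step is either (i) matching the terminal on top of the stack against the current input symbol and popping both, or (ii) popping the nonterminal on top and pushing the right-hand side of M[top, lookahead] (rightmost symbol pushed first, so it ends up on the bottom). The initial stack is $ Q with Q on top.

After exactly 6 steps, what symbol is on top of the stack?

     Stack      Input      Action
  1  $ Q        b d b d $  expand Q -> T d
  2  $ d T      b d b d $  expand T -> R b
  3  $ d b R    b d b d $  expand R -> b d
  4  $ d b d b  b d b d $  match b
  5  $ d b d    d b d $    match d
  6  $ d b      b d $      match b
Stack after step 6: $ d (top = d).

d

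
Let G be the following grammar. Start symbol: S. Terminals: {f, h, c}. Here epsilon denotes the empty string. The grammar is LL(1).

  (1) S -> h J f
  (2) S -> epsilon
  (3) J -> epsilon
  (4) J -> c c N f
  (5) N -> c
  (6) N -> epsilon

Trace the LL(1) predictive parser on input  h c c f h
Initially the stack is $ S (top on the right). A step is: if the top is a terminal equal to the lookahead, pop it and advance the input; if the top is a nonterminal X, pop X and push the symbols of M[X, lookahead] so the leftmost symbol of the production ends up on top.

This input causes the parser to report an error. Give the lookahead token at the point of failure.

h

step 1: stack=$ S  input=h c c f h $  — expand S -> h J f
step 2: stack=$ f J h  input=h c c f h $  — match h
step 3: stack=$ f J  input=c c f h $  — expand J -> c c N f
step 4: stack=$ f f N c c  input=c c f h $  — match c
step 5: stack=$ f f N c  input=c f h $  — match c
step 6: stack=$ f f N  input=f h $  — expand N -> epsilon
step 7: stack=$ f f  input=f h $  — match f
step 8: stack=$ f  input=h $  — error: top is terminal f but lookahead is h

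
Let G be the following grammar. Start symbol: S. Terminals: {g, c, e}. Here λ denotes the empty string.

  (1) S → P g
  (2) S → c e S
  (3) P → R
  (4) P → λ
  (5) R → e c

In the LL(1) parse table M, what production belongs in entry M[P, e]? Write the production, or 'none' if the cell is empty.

FIRST(R): from R→e c we get {e}. So FIRST(R) = {e}.
FIRST(P): from P→R we get {e}; from P→λ we get {λ}. So FIRST(P) = {λ, e}.
FIRST(S): from S→P g we get {e, g}; from S→c e S we get {c}. So FIRST(S) = {c, e, g}.
FOLLOW(S) includes $ since S is the start symbol.
FOLLOW(P): in S→P g, P is followed by g with FIRST {g}. Thus FOLLOW(P) = {g}.
For P → R: FIRST(R) = {e}, so it goes in M[P, t] for t ∈ {e}.
For P → λ: FIRST(λ) = {λ}, so it goes in M[P, t] for t ∈ {}; since λ ∈ FIRST, also for every t ∈ FOLLOW(P) = {g}.

P → R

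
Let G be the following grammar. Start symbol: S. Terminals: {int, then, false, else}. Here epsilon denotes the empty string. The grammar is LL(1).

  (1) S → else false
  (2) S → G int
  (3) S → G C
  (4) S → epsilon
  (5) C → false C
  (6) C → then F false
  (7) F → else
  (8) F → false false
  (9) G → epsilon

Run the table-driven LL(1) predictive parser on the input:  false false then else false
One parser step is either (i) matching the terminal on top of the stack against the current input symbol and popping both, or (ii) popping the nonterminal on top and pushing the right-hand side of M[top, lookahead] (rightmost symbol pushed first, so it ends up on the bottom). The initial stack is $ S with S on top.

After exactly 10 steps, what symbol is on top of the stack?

      Stack           Input                          Action
   1  $ S             false false then else false $  expand S → G C
   2  $ C G           false false then else false $  expand G → epsilon
   3  $ C             false false then else false $  expand C → false C
   4  $ C false       false false then else false $  match false
   5  $ C             false then else false $        expand C → false C
   6  $ C false       false then else false $        match false
   7  $ C             then else false $              expand C → then F false
   8  $ false F then  then else false $              match then
   9  $ false F       else false $                   expand F → else
  10  $ false else    else false $                   match else
Stack after step 10: $ false (top = false).

false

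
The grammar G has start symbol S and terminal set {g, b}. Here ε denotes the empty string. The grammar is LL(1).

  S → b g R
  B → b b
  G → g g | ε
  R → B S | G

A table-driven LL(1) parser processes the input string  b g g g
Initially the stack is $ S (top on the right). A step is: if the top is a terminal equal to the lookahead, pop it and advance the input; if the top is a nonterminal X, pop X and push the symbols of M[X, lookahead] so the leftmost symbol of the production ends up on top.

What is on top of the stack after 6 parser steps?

g

     Stack    Input      Action
  1  $ S      b g g g $  expand S → b g R
  2  $ R g b  b g g g $  match b
  3  $ R g    g g g $    match g
  4  $ R      g g $      expand R → G
  5  $ G      g g $      expand G → g g
  6  $ g g    g g $      match g
Stack after step 6: $ g (top = g).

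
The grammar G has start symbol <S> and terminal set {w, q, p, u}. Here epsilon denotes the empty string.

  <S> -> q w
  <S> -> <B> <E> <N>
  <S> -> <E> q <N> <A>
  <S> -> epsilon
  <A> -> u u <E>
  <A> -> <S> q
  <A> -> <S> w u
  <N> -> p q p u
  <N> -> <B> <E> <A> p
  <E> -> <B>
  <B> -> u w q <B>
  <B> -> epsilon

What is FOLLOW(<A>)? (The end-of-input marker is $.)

{$, p, q, w}

FIRST(<B>): from <B>->u w q <B> we get {u}; from <B>->epsilon we get {epsilon}. So FIRST(<B>) = {epsilon, u}.
FIRST(<E>): from <E>-><B> we get {epsilon, u}. So FIRST(<E>) = {epsilon, u}.
FIRST(<S>): from <S>->q w we get {q}; from <S>-><B> <E> <N> we get {p, q, u, w}; from <S>-><E> q <N> <A> we get {q, u}; from <S>->epsilon we get {epsilon}. So FIRST(<S>) = {epsilon, p, q, u, w}.
FIRST(<A>): from <A>->u u <E> we get {u}; from <A>-><S> q we get {p, q, u, w}; from <A>-><S> w u we get {p, q, u, w}. So FIRST(<A>) = {p, q, u, w}.
FIRST(<N>): from <N>->p q p u we get {p}; from <N>-><B> <E> <A> p we get {p, q, u, w}. So FIRST(<N>) = {p, q, u, w}.
FOLLOW(<S>) includes $ since <S> is the start symbol.
FOLLOW(<S>): in <A>-><S> q, <S> is followed by q with FIRST {q}; in <A>-><S> w u, <S> is followed by w u with FIRST {w}. Thus FOLLOW(<S>) = {$, q, w}.
FOLLOW(<A>): in <S>-><E> q <N> <A>, the suffix after <A> is empty, so FOLLOW(<A>) ⊇ FOLLOW(<S>) = {$, q, w}; in <N>-><B> <E> <A> p, <A> is followed by p with FIRST {p}. Thus FOLLOW(<A>) = {$, p, q, w}.
FOLLOW(<N>): in <S>-><B> <E> <N>, the suffix after <N> is empty, so FOLLOW(<N>) ⊇ FOLLOW(<S>) = {$, q, w}; in <S>-><E> q <N> <A>, <N> is followed by <A> with FIRST {p, q, u, w}. Thus FOLLOW(<N>) = {$, p, q, u, w}.
FOLLOW(<E>): in <S>-><B> <E> <N>, <E> is followed by <N> with FIRST {p, q, u, w}; in <S>-><E> q <N> <A>, <E> is followed by q <N> <A> with FIRST {q}; in <A>->u u <E>, the suffix after <E> is empty, so FOLLOW(<E>) ⊇ FOLLOW(<A>) = {$, p, q, w}; in <N>-><B> <E> <A> p, <E> is followed by <A> p with FIRST {p, q, u, w}. Thus FOLLOW(<E>) = {$, p, q, u, w}.
FOLLOW(<B>): in <S>-><B> <E> <N>, <B> is followed by <E> <N> with FIRST {p, q, u, w}; in <N>-><B> <E> <A> p, <B> is followed by <E> <A> p with FIRST {p, q, u, w}; in <E>-><B>, the suffix after <B> is empty, so FOLLOW(<B>) ⊇ FOLLOW(<E>) = {$, p, q, u, w}; in <B>->u w q <B>, the suffix after <B> is empty (adds nothing new). Thus FOLLOW(<B>) = {$, p, q, u, w}.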